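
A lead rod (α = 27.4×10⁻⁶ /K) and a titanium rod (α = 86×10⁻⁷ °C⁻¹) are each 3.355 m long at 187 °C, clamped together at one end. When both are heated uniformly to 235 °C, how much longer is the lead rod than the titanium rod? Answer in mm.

3.03 mm

ΔT = 48 K
lead: ΔL = 27.4×10⁻⁶ × 3.355 m × 48 = 4.4125×10⁻³ m = 4.4125 mm
titanium: ΔL = 86×10⁻⁷ × 3.355 m × 48 = 1.3849×10⁻³ m = 1.3849 mm
difference = 4.4125 − 1.3849 = 3.0276 mm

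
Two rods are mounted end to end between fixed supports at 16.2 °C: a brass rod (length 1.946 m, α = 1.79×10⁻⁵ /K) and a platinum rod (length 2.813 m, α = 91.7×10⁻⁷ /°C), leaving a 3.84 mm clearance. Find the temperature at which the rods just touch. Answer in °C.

α₁L₁ = 3.48334×10⁻⁵ m/K, α₂L₂ = 2.579521×10⁻⁵ m/K → total 6.062861×10⁻⁵ m/K
ΔT = g/(α₁L₁+α₂L₂) = 3.84×10⁻³ / 6.062861×10⁻⁵ = 63.336 K
T = 16.2 + 63.336 = 79.536 °C

T = 79.5 °C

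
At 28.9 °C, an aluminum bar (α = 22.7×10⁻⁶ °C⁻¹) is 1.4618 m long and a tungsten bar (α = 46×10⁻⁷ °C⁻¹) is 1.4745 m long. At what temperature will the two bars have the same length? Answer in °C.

L₁(1 + α₁ΔT) = L₂(1 + α₂ΔT) ⇒ ΔT = (L₂ − L₁)/(α₁L₁ − α₂L₂)
L₂ − L₁ = 1.4745 − 1.4618 = 1.27×10⁻² m
α₁L₁ − α₂L₂ = 22.7×10⁻⁶×1.4618 − 46×10⁻⁷×1.4745 = 2.640016×10⁻⁵ m/K
ΔT = 1.27×10⁻² / 2.640016×10⁻⁵ = 481.058 K
T = 28.9 + 481.058 = 509.958 °C

T = 510.0 °C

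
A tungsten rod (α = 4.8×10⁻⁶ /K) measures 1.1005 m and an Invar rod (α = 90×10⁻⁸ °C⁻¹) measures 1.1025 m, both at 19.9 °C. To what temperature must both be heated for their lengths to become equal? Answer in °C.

T = 486.1 °C

L₁(1 + α₁ΔT) = L₂(1 + α₂ΔT) ⇒ ΔT = (L₂ − L₁)/(α₁L₁ − α₂L₂)
L₂ − L₁ = 1.1025 − 1.1005 = 2.00×10⁻³ m
α₁L₁ − α₂L₂ = 4.8×10⁻⁶×1.1005 − 90×10⁻⁸×1.1025 = 4.29015×10⁻⁶ m/K
ΔT = 2.00×10⁻³ / 4.29015×10⁻⁶ = 466.184 K
T = 19.9 + 466.184 = 486.084 °C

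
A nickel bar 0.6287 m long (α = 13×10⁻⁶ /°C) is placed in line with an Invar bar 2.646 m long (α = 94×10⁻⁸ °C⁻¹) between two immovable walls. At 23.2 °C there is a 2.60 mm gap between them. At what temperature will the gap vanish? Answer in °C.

T = 267 °C

Gap closes when ΔL₁ + ΔL₂ = 2.60 mm = 2.60×10⁻³ m
(α₁L₁ + α₂L₂)ΔT = g
α₁L₁ + α₂L₂ = 13×10⁻⁶×0.6287 + 94×10⁻⁸×2.646 = 1.066034×10⁻⁵ m/K
ΔT = 2.60×10⁻³ / 1.066034×10⁻⁵ = 243.89 K
T = 23.2 + 243.89 = 267.09 °C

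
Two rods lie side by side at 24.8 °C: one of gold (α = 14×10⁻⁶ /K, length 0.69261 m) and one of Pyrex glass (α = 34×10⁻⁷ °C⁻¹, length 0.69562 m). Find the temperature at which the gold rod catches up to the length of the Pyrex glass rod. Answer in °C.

Equal length when α₁L₁ΔT − α₂L₂ΔT = L₂ − L₁ = 3.01×10⁻³ m
α₁L₁ = 9.69654×10⁻⁶, α₂L₂ = 2.365108×10⁻⁶ → Δ(αL) = 7.331432×10⁻⁶ m/K
ΔT = 3.01×10⁻³ / 7.331432×10⁻⁶ = 410.561 K, so T = 24.8 + 410.561 = 435.361 °C

T = 435.4 °C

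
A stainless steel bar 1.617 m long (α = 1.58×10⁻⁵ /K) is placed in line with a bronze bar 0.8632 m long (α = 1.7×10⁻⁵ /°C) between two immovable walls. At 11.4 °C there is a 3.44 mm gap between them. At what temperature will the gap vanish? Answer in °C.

Gap closes when ΔL₁ + ΔL₂ = 3.44 mm = 3.44×10⁻³ m
(α₁L₁ + α₂L₂)ΔT = g
α₁L₁ + α₂L₂ = 1.58×10⁻⁵×1.617 + 1.7×10⁻⁵×0.8632 = 4.0223×10⁻⁵ m/K
ΔT = 3.44×10⁻³ / 4.0223×10⁻⁵ = 85.523 K
T = 11.4 + 85.523 = 96.923 °C

T = 96.9 °C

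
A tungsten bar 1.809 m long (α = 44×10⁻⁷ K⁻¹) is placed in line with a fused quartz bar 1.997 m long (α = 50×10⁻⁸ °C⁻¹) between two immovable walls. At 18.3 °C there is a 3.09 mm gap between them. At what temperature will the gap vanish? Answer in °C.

α₁L₁ = 7.9596×10⁻⁶ m/K, α₂L₂ = 9.985×10⁻⁷ m/K → total 8.9581×10⁻⁶ m/K
ΔT = g/(α₁L₁+α₂L₂) = 3.09×10⁻³ / 8.9581×10⁻⁶ = 344.94 K
T = 18.3 + 344.94 = 363.24 °C

T = 363 °C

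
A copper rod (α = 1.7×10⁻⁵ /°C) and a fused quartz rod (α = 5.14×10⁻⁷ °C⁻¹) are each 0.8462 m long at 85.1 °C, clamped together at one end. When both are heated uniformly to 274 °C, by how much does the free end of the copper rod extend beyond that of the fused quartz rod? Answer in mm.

ΔT = 188.9 K
copper: ΔL = 1.7×10⁻⁵ × 0.8462 m × 188.9 = 2.7174×10⁻³ m = 2.7174 mm
fused quartz: ΔL = 5.14×10⁻⁷ × 0.8462 m × 188.9 = 8.2161×10⁻⁵ m = 0.082161 mm
difference = 2.7174 − 0.082161 = 2.635239 mm

2.64 mm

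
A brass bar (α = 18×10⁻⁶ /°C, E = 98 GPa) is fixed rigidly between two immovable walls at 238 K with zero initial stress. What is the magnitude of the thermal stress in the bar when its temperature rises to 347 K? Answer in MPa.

σ = 192 MPa

Fully constrained: the free strain ε = αΔT is blocked, so σ = Eε = EαΔT.
|ΔT| = 109 K
σ = 98.0×10⁹ × 18×10⁻⁶ × 109 = 1.92×10⁸ Pa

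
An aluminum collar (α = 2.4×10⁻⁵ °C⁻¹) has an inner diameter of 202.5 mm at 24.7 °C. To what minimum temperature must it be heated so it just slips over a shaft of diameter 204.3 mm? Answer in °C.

Required Δd = 204.3 − 202.5 = 1.8 mm
Δd = αd₀ΔT ⇒ ΔT = Δd/(αd₀) = 1.8 / (2.4×10⁻⁵ × 202.5) = 370.37 K
T_min = 24.7 + 370.37 = 395.07 °C

T = 395 °C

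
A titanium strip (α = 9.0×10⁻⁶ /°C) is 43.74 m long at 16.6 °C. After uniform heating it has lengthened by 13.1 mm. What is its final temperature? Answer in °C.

T = 49.9 °C

ΔL = αL₀ΔT ⇒ ΔT = ΔL / (αL₀)
ΔT = 13.1×10⁻³ m / (9.0×10⁻⁶ × 43.74 m) = 33.277 K
T = 16.6 + 33.277 = 49.877 °C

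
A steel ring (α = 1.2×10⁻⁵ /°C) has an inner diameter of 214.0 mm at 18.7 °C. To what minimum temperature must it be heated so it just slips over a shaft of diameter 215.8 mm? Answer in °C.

Required Δd = 215.8 − 214.0 = 1.8 mm
Δd = αd₀ΔT ⇒ ΔT = Δd/(αd₀) = 1.8 / (1.2×10⁻⁵ × 214.0) = 700.93 K
T_min = 18.7 + 700.93 = 719.63 °C

T = 720 °C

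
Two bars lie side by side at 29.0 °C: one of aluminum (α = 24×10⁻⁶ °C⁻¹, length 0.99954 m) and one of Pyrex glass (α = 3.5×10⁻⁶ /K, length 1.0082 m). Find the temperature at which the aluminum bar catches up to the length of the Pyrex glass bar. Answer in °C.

Equal length when α₁L₁ΔT − α₂L₂ΔT = L₂ − L₁ = 8.66×10⁻³ m
α₁L₁ = 2.398896×10⁻⁵, α₂L₂ = 3.5287×10⁻⁶ → Δ(αL) = 2.046026×10⁻⁵ m/K
ΔT = 8.66×10⁻³ / 2.046026×10⁻⁵ = 423.260 K, so T = 29.0 + 423.260 = 452.260 °C

T = 452.3 °C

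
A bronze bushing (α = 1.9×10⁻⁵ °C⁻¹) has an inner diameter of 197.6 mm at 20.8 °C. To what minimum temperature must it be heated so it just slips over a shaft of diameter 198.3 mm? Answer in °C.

T = 207 °C

Required Δd = 198.3 − 197.6 = 0.7 mm
Δd = αd₀ΔT ⇒ ΔT = Δd/(αd₀) = 0.7 / (1.9×10⁻⁵ × 197.6) = 186.45 K
T_min = 20.8 + 186.45 = 207.25 °C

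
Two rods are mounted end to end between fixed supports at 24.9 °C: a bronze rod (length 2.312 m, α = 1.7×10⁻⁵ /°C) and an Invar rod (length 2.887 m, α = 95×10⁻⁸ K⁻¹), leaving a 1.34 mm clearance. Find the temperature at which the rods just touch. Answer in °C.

T = 56.8 °C

α₁L₁ = 3.9304×10⁻⁵ m/K, α₂L₂ = 2.74265×10⁻⁶ m/K → total 4.204665×10⁻⁵ m/K
ΔT = g/(α₁L₁+α₂L₂) = 1.34×10⁻³ / 4.204665×10⁻⁵ = 31.869 K
T = 24.9 + 31.869 = 56.769 °C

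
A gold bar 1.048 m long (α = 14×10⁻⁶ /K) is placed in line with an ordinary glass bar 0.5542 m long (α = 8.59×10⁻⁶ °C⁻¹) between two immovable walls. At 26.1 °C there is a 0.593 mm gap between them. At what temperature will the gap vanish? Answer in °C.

Gap closes when ΔL₁ + ΔL₂ = 0.593 mm = 5.93×10⁻⁴ m
(α₁L₁ + α₂L₂)ΔT = g
α₁L₁ + α₂L₂ = 14×10⁻⁶×1.048 + 8.59×10⁻⁶×0.5542 = 1.9432578×10⁻⁵ m/K
ΔT = 5.93×10⁻⁴ / 1.9432578×10⁻⁵ = 30.516 K
T = 26.1 + 30.516 = 56.616 °C

T = 56.6 °C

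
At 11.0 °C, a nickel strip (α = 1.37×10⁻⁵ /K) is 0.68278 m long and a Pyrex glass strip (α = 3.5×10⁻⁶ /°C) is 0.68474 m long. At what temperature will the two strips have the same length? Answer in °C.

L₁(1 + α₁ΔT) = L₂(1 + α₂ΔT) ⇒ ΔT = (L₂ − L₁)/(α₁L₁ − α₂L₂)
L₂ − L₁ = 0.68474 − 0.68278 = 1.96×10⁻³ m
α₁L₁ − α₂L₂ = 1.37×10⁻⁵×0.68278 − 3.5×10⁻⁶×0.68474 = 6.957496×10⁻⁶ m/K
ΔT = 1.96×10⁻³ / 6.957496×10⁻⁶ = 281.711 K
T = 11.0 + 281.711 = 292.711 °C

T = 292.7 °C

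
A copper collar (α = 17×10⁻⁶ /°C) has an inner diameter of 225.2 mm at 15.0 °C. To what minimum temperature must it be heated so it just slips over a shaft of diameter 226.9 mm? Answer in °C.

T = 459 °C

Required Δd = 226.9 − 225.2 = 1.7 mm
Δd = αd₀ΔT ⇒ ΔT = Δd/(αd₀) = 1.7 / (17×10⁻⁶ × 225.2) = 444.05 K
T_min = 15.0 + 444.05 = 459.05 °C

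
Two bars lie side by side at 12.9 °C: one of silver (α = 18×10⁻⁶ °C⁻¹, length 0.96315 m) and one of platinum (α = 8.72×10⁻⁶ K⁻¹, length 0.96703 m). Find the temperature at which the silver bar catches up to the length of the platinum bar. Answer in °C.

L₁(1 + α₁ΔT) = L₂(1 + α₂ΔT) ⇒ ΔT = (L₂ − L₁)/(α₁L₁ − α₂L₂)
L₂ − L₁ = 0.96703 − 0.96315 = 3.88×10⁻³ m
α₁L₁ − α₂L₂ = 18×10⁻⁶×0.96315 − 8.72×10⁻⁶×0.96703 = 8.9041984×10⁻⁶ m/K
ΔT = 3.88×10⁻³ / 8.9041984×10⁻⁶ = 435.749 K
T = 12.9 + 435.749 = 448.649 °C

T = 448.6 °C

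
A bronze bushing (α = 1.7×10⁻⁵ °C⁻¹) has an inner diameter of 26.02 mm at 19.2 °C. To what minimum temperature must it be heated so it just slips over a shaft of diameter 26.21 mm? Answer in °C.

T = 449 °C

Required Δd = 26.21 − 26.02 = 0.19 mm
Δd = αd₀ΔT ⇒ ΔT = Δd/(αd₀) = 0.19 / (1.7×10⁻⁵ × 26.02) = 429.53 K
T_min = 19.2 + 429.53 = 448.73 °C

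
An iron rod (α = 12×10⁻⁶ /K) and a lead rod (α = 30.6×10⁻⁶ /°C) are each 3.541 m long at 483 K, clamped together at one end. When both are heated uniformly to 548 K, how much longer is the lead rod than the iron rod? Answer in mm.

ΔT = 65 K
iron: ΔL = 12×10⁻⁶ × 3.541 m × 65 = 2.7620×10⁻³ m = 2.7620 mm
lead: ΔL = 30.6×10⁻⁶ × 3.541 m × 65 = 7.0430×10⁻³ m = 7.0430 mm
difference = 7.0430 − 2.7620 = 4.281 mm

4.28 mm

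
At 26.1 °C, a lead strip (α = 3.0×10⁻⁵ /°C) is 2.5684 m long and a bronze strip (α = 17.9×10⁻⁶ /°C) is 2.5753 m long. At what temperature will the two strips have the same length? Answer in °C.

L₁(1 + α₁ΔT) = L₂(1 + α₂ΔT) ⇒ ΔT = (L₂ − L₁)/(α₁L₁ − α₂L₂)
L₂ − L₁ = 2.5753 − 2.5684 = 6.90×10⁻³ m
α₁L₁ − α₂L₂ = 3.0×10⁻⁵×2.5684 − 17.9×10⁻⁶×2.5753 = 3.095413×10⁻⁵ m/K
ΔT = 6.90×10⁻³ / 3.095413×10⁻⁵ = 222.910 K
T = 26.1 + 222.910 = 249.010 °C

T = 249.0 °C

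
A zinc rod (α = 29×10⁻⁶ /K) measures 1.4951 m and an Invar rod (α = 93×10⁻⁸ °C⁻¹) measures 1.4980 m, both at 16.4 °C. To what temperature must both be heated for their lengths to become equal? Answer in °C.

L₁(1 + α₁ΔT) = L₂(1 + α₂ΔT) ⇒ ΔT = (L₂ − L₁)/(α₁L₁ − α₂L₂)
L₂ − L₁ = 1.4980 − 1.4951 = 2.90×10⁻³ m
α₁L₁ − α₂L₂ = 29×10⁻⁶×1.4951 − 93×10⁻⁸×1.4980 = 4.196476×10⁻⁵ m/K
ΔT = 2.90×10⁻³ / 4.196476×10⁻⁵ = 69.1056 K
T = 16.4 + 69.1056 = 85.5056 °C

T = 85.51 °C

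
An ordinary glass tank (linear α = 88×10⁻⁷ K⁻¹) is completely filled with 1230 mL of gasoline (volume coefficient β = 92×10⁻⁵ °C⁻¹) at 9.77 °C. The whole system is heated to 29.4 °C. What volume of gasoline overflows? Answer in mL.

The tank also expands: β_container ≈ 3α = 2.64×10⁻⁵ /K
Net overflow = V₀(β_liq − 3α_cont)ΔT
β − 3α = 9.20×10⁻⁴ − 2.64×10⁻⁵ = 8.936×10⁻⁴ /K; ΔT = 19.63 K
ΔV = 1230 × 8.936×10⁻⁴ × 19.63 = 21.6 mL

21.6 mL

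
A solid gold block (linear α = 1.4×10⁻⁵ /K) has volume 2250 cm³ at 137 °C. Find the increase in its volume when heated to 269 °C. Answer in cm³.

Isotropic solid: β ≈ 3α = 4.2×10⁻⁵ /K; ΔT = 132 K
ΔV = 3αV₀ΔT = 3(1.4×10⁻⁵)(2250)(132) = 12.5 cm³

ΔV = 12.5 cm³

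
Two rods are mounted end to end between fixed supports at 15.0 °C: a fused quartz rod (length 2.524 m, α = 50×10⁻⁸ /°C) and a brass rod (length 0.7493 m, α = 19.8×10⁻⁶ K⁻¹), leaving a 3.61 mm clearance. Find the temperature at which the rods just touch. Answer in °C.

T = 239 °C

Gap closes when ΔL₁ + ΔL₂ = 3.61 mm = 3.61×10⁻³ m
(α₁L₁ + α₂L₂)ΔT = g
α₁L₁ + α₂L₂ = 50×10⁻⁸×2.524 + 19.8×10⁻⁶×0.7493 = 1.609814×10⁻⁵ m/K
ΔT = 3.61×10⁻³ / 1.609814×10⁻⁵ = 224.25 K
T = 15.0 + 224.25 = 239.25 °C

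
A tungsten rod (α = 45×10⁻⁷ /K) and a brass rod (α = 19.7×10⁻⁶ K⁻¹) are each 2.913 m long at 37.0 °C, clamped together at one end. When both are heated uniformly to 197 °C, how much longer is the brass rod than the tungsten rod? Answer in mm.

ΔT = 160.0 K
tungsten: ΔL = 45×10⁻⁷ × 2.913 m × 160.0 = 2.0974×10⁻³ m = 2.0974 mm
brass: ΔL = 19.7×10⁻⁶ × 2.913 m × 160.0 = 9.1818×10⁻³ m = 9.1818 mm
difference = 9.1818 − 2.0974 = 7.0844 mm

7.08 mm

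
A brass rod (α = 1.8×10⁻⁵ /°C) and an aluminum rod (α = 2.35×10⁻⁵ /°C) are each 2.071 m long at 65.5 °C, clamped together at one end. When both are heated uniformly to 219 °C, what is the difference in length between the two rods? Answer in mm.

ΔT = 153.5 K
brass: ΔL = 1.8×10⁻⁵ × 2.071 m × 153.5 = 5.7222×10⁻³ m = 5.7222 mm
aluminum: ΔL = 2.35×10⁻⁵ × 2.071 m × 153.5 = 7.4706×10⁻³ m = 7.4706 mm
difference = 7.4706 − 5.7222 = 1.7484 mm

1.75 mm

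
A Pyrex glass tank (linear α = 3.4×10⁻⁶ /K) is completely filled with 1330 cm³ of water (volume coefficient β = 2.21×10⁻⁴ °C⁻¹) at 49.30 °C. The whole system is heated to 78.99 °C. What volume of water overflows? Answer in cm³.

The tank also expands: β_container ≈ 3α = 1.02×10⁻⁵ /K
Net overflow = V₀(β_liq − 3α_cont)ΔT
β − 3α = 2.21×10⁻⁴ − 1.02×10⁻⁵ = 2.108×10⁻⁴ /K; ΔT = 29.69 K
ΔV = 1330 × 2.108×10⁻⁴ × 29.69 = 8.32 cm³

8.32 cm³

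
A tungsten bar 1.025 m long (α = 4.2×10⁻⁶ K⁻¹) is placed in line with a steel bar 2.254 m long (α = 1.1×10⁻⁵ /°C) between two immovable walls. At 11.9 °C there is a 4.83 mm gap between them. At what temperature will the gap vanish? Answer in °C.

T = 178 °C

α₁L₁ = 4.305×10⁻⁶ m/K, α₂L₂ = 2.4794×10⁻⁵ m/K → total 2.9099×10⁻⁵ m/K
ΔT = g/(α₁L₁+α₂L₂) = 4.83×10⁻³ / 2.9099×10⁻⁵ = 165.99 K
T = 11.9 + 165.99 = 177.89 °C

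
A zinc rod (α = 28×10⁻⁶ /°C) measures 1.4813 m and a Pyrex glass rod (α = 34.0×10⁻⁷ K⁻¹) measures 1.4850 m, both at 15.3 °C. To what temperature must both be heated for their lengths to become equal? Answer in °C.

L₁(1 + α₁ΔT) = L₂(1 + α₂ΔT) ⇒ ΔT = (L₂ − L₁)/(α₁L₁ − α₂L₂)
L₂ − L₁ = 1.4850 − 1.4813 = 3.70×10⁻³ m
α₁L₁ − α₂L₂ = 28×10⁻⁶×1.4813 − 34.0×10⁻⁷×1.4850 = 3.64274×10⁻⁵ m/K
ΔT = 3.70×10⁻³ / 3.64274×10⁻⁵ = 101.572 K
T = 15.3 + 101.572 = 116.872 °C

T = 116.9 °C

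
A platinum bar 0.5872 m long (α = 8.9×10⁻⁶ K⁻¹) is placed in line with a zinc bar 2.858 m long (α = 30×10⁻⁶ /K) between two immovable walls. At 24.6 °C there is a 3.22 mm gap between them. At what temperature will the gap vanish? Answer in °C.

T = 60.0 °C

α₁L₁ = 5.22608×10⁻⁶ m/K, α₂L₂ = 8.574×10⁻⁵ m/K → total 9.096608×10⁻⁵ m/K
ΔT = g/(α₁L₁+α₂L₂) = 3.22×10⁻³ / 9.096608×10⁻⁵ = 35.398 K
T = 24.6 + 35.398 = 59.998 °C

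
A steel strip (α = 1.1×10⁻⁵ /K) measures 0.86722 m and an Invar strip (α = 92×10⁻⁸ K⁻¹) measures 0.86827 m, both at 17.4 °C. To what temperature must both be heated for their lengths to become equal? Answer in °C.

Equal length when α₁L₁ΔT − α₂L₂ΔT = L₂ − L₁ = 1.05×10⁻³ m
α₁L₁ = 9.53942×10⁻⁶, α₂L₂ = 7.988084×10⁻⁷ → Δ(αL) = 8.7406116×10⁻⁶ m/K
ΔT = 1.05×10⁻³ / 8.7406116×10⁻⁶ = 120.129 K, so T = 17.4 + 120.129 = 137.529 °C

T = 137.5 °C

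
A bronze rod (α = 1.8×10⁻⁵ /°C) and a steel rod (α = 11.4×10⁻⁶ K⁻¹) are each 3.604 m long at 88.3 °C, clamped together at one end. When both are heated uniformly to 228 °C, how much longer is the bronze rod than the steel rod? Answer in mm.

ΔT = 139.7 K
bronze: ΔL = 1.8×10⁻⁵ × 3.604 m × 139.7 = 9.0626×10⁻³ m = 9.0626 mm
steel: ΔL = 11.4×10⁻⁶ × 3.604 m × 139.7 = 5.7397×10⁻³ m = 5.7397 mm
difference = 9.0626 − 5.7397 = 3.3229 mm

3.32 mm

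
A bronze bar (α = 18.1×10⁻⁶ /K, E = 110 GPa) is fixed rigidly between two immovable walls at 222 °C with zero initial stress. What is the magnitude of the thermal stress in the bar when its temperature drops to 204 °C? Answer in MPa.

σ = 35.8 MPa

Fully constrained: the free strain ε = αΔT is blocked, so σ = Eε = EαΔT.
|ΔT| = 18 K
σ = 110×10⁹ × 18.1×10⁻⁶ × 18 = 3.58×10⁷ Pa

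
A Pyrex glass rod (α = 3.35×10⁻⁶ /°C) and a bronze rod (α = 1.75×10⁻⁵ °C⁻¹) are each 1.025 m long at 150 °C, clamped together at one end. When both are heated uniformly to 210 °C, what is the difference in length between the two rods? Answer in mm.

0.870 mm

ΔT = 60 K
Pyrex glass: ΔL = 3.35×10⁻⁶ × 1.025 m × 60 = 2.0603×10⁻⁴ m = 0.20603 mm
bronze: ΔL = 1.75×10⁻⁵ × 1.025 m × 60 = 1.0762×10⁻³ m = 1.0762 mm
difference = 1.0762 − 0.20603 = 0.87017 mm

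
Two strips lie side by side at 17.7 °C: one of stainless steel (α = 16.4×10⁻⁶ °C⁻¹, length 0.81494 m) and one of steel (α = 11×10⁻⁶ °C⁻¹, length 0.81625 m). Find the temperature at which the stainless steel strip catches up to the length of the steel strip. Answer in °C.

T = 316.4 °C

L₁(1 + α₁ΔT) = L₂(1 + α₂ΔT) ⇒ ΔT = (L₂ − L₁)/(α₁L₁ − α₂L₂)
L₂ − L₁ = 0.81625 − 0.81494 = 1.31×10⁻³ m
α₁L₁ − α₂L₂ = 16.4×10⁻⁶×0.81494 − 11×10⁻⁶×0.81625 = 4.386266×10⁻⁶ m/K
ΔT = 1.31×10⁻³ / 4.386266×10⁻⁶ = 298.659 K
T = 17.7 + 298.659 = 316.359 °C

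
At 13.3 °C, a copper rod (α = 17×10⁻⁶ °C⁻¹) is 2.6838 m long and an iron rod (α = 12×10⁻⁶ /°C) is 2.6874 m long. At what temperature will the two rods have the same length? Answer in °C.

L₁(1 + α₁ΔT) = L₂(1 + α₂ΔT) ⇒ ΔT = (L₂ − L₁)/(α₁L₁ − α₂L₂)
L₂ − L₁ = 2.6874 − 2.6838 = 3.60×10⁻³ m
α₁L₁ − α₂L₂ = 17×10⁻⁶×2.6838 − 12×10⁻⁶×2.6874 = 1.33758×10⁻⁵ m/K
ΔT = 3.60×10⁻³ / 1.33758×10⁻⁵ = 269.143 K
T = 13.3 + 269.143 = 282.443 °C

T = 282.4 °C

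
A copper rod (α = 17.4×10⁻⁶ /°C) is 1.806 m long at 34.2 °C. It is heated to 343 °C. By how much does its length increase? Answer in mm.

|ΔT| = |343 − 34.2| = 308.8 K
ΔL = αL₀ΔT = (17.4×10⁻⁶)(1.806)(308.8) = 9.70×10⁻³ m

ΔL = 9.70 mm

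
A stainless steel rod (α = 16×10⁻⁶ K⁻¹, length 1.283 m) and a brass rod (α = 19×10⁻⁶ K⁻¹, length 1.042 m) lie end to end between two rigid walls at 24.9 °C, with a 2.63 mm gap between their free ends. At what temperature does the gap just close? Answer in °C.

T = 90.1 °C

Gap closes when ΔL₁ + ΔL₂ = 2.63 mm = 2.63×10⁻³ m
(α₁L₁ + α₂L₂)ΔT = g
α₁L₁ + α₂L₂ = 16×10⁻⁶×1.283 + 19×10⁻⁶×1.042 = 4.0326×10⁻⁵ m/K
ΔT = 2.63×10⁻³ / 4.0326×10⁻⁵ = 65.218 K
T = 24.9 + 65.218 = 90.118 °C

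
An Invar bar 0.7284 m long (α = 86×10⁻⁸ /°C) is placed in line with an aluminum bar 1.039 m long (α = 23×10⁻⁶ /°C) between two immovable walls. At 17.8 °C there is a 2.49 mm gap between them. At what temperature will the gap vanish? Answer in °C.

Gap closes when ΔL₁ + ΔL₂ = 2.49 mm = 2.49×10⁻³ m
(α₁L₁ + α₂L₂)ΔT = g
α₁L₁ + α₂L₂ = 86×10⁻⁸×0.7284 + 23×10⁻⁶×1.039 = 2.4523424×10⁻⁵ m/K
ΔT = 2.49×10⁻³ / 2.4523424×10⁻⁵ = 101.54 K
T = 17.8 + 101.54 = 119.34 °C

T = 119 °C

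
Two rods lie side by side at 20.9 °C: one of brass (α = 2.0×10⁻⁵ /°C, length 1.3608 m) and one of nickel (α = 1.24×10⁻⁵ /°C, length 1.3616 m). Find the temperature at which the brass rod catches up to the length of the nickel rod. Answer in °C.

L₁(1 + α₁ΔT) = L₂(1 + α₂ΔT) ⇒ ΔT = (L₂ − L₁)/(α₁L₁ − α₂L₂)
L₂ − L₁ = 1.3616 − 1.3608 = 8.00×10⁻⁴ m
α₁L₁ − α₂L₂ = 2.0×10⁻⁵×1.3608 − 1.24×10⁻⁵×1.3616 = 1.033216×10⁻⁵ m/K
ΔT = 8.00×10⁻⁴ / 1.033216×10⁻⁵ = 77.4281 K
T = 20.9 + 77.4281 = 98.3281 °C

T = 98.33 °C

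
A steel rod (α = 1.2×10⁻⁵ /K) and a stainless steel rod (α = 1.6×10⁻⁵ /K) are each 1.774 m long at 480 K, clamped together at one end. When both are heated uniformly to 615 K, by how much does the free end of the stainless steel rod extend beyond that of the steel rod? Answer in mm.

0.958 mm

ΔT = 135 K
steel: ΔL = 1.2×10⁻⁵ × 1.774 m × 135 = 2.8739×10⁻³ m = 2.8739 mm
stainless steel: ΔL = 1.6×10⁻⁵ × 1.774 m × 135 = 3.8318×10⁻³ m = 3.8318 mm
difference = 3.8318 − 2.8739 = 0.9579 mm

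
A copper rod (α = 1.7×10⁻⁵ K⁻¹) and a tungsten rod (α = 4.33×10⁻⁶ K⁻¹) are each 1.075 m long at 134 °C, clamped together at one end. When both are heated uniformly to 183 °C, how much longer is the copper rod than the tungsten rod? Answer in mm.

0.667 mm

ΔT = 49 K
copper: ΔL = 1.7×10⁻⁵ × 1.075 m × 49 = 8.9548×10⁻⁴ m = 0.89548 mm
tungsten: ΔL = 4.33×10⁻⁶ × 1.075 m × 49 = 2.2808×10⁻⁴ m = 0.22808 mm
difference = 0.89548 − 0.22808 = 0.66740 mm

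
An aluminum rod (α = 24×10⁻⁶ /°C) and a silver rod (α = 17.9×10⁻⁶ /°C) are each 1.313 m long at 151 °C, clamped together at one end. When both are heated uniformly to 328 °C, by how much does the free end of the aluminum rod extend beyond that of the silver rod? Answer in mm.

ΔT = 177 K
aluminum: ΔL = 24×10⁻⁶ × 1.313 m × 177 = 5.5776×10⁻³ m = 5.5776 mm
silver: ΔL = 17.9×10⁻⁶ × 1.313 m × 177 = 4.1600×10⁻³ m = 4.1600 mm
difference = 5.5776 − 4.1600 = 1.4176 mm

1.42 mm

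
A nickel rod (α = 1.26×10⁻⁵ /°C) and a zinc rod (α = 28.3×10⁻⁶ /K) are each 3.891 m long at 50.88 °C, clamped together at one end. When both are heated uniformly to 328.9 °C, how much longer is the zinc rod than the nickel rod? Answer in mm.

ΔT = 278.02 K
nickel: ΔL = 1.26×10⁻⁵ × 3.891 m × 278.02 = 1.3630×10⁻² m = 13.630 mm
zinc: ΔL = 28.3×10⁻⁶ × 3.891 m × 278.02 = 3.0614×10⁻² m = 30.614 mm
difference = 30.614 − 13.630 = 16.984 mm

17.0 mm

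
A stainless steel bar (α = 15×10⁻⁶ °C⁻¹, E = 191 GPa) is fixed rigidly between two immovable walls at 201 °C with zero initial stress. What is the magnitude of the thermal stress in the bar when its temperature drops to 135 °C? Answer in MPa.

Fully constrained: the free strain ε = αΔT is blocked, so σ = Eε = EαΔT.
|ΔT| = 66 K
σ = 191×10⁹ × 15×10⁻⁶ × 66 = 1.89×10⁸ Pa

σ = 189 MPa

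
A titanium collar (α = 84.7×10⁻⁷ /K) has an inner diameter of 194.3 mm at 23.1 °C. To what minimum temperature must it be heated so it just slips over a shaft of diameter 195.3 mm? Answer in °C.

T = 631 °C

Required Δd = 195.3 − 194.3 = 1.0 mm
Δd = αd₀ΔT ⇒ ΔT = Δd/(αd₀) = 1.0 / (84.7×10⁻⁷ × 194.3) = 607.64 K
T_min = 23.1 + 607.64 = 630.74 °C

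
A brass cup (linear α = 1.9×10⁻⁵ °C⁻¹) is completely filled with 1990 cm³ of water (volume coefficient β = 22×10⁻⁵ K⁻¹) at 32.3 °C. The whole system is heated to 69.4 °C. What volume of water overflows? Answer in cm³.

12.0 cm³

The cup also expands: β_container ≈ 3α = 5.7×10⁻⁵ /K
Net overflow = V₀(β_liq − 3α_cont)ΔT
β − 3α = 2.20×10⁻⁴ − 5.7×10⁻⁵ = 1.63×10⁻⁴ /K; ΔT = 37.1 K
ΔV = 1990 × 1.63×10⁻⁴ × 37.1 = 12.0 cm³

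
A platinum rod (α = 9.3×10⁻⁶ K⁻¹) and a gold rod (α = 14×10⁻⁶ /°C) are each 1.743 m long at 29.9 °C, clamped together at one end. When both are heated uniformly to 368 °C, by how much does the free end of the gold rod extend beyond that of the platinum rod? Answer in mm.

ΔT = 338.1 K
platinum: ΔL = 9.3×10⁻⁶ × 1.743 m × 338.1 = 5.4806×10⁻³ m = 5.4806 mm
gold: ΔL = 14×10⁻⁶ × 1.743 m × 338.1 = 8.2503×10⁻³ m = 8.2503 mm
difference = 8.2503 − 5.4806 = 2.7697 mm

2.77 mm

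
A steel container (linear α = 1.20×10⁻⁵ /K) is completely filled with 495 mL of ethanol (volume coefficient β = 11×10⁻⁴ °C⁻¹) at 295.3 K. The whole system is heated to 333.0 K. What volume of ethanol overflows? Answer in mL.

19.9 mL

The container also expands: β_container ≈ 3α = 3.6×10⁻⁵ /K
Net overflow = V₀(β_liq − 3α_cont)ΔT
β − 3α = 1.10×10⁻³ − 3.6×10⁻⁵ = 1.064×10⁻³ /K; ΔT = 37.7 K
ΔV = 495 × 1.064×10⁻³ × 37.7 = 19.9 mL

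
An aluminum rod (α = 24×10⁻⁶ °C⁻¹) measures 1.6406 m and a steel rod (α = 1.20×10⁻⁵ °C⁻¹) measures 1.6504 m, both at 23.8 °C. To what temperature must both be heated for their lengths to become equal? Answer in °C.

Equal length when α₁L₁ΔT − α₂L₂ΔT = L₂ − L₁ = 9.80×10⁻³ m
α₁L₁ = 3.93744×10⁻⁵, α₂L₂ = 1.98048×10⁻⁵ → Δ(αL) = 1.95696×10⁻⁵ m/K
ΔT = 9.80×10⁻³ / 1.95696×10⁻⁵ = 500.777 K, so T = 23.8 + 500.777 = 524.577 °C

T = 524.6 °C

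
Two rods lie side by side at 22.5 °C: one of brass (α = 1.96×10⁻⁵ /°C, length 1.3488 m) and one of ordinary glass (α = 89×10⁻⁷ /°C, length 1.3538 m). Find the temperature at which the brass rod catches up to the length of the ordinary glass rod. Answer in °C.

L₁(1 + α₁ΔT) = L₂(1 + α₂ΔT) ⇒ ΔT = (L₂ − L₁)/(α₁L₁ − α₂L₂)
L₂ − L₁ = 1.3538 − 1.3488 = 5.00×10⁻³ m
α₁L₁ − α₂L₂ = 1.96×10⁻⁵×1.3488 − 89×10⁻⁷×1.3538 = 1.438766×10⁻⁵ m/K
ΔT = 5.00×10⁻³ / 1.438766×10⁻⁵ = 347.520 K
T = 22.5 + 347.520 = 370.020 °C

T = 370.0 °C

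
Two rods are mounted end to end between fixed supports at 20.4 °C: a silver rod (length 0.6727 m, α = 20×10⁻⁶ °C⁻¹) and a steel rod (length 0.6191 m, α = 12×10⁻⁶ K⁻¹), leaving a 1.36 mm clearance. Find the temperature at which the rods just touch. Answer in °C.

α₁L₁ = 1.3454×10⁻⁵ m/K, α₂L₂ = 7.4292×10⁻⁶ m/K → total 2.08832×10⁻⁵ m/K
ΔT = g/(α₁L₁+α₂L₂) = 1.36×10⁻³ / 2.08832×10⁻⁵ = 65.124 K
T = 20.4 + 65.124 = 85.524 °C

T = 85.5 °C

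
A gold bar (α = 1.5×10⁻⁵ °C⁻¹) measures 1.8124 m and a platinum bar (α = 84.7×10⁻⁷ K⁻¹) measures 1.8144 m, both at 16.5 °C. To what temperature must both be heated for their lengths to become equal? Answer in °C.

T = 185.7 °C

Equal length when α₁L₁ΔT − α₂L₂ΔT = L₂ − L₁ = 2.00×10⁻³ m
α₁L₁ = 2.7186×10⁻⁵, α₂L₂ = 1.5367968×10⁻⁵ → Δ(αL) = 1.1818032×10⁻⁵ m/K
ΔT = 2.00×10⁻³ / 1.1818032×10⁻⁵ = 169.233 K, so T = 16.5 + 169.233 = 185.733 °C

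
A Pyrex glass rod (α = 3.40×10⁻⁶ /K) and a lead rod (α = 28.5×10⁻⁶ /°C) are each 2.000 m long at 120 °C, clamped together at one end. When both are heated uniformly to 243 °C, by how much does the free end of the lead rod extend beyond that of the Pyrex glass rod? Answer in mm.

ΔT = 123 K
Pyrex glass: ΔL = 3.40×10⁻⁶ × 2.000 m × 123 = 8.3640×10⁻⁴ m = 0.83640 mm
lead: ΔL = 28.5×10⁻⁶ × 2.000 m × 123 = 7.0110×10⁻³ m = 7.0110 mm
difference = 7.0110 − 0.83640 = 6.1746 mm

6.17 mm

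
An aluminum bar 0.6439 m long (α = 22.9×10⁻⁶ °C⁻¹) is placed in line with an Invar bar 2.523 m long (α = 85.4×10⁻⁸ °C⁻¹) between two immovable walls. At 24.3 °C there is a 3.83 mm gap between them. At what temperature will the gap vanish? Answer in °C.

T = 251 °C

α₁L₁ = 1.474531×10⁻⁵ m/K, α₂L₂ = 2.154642×10⁻⁶ m/K → total 1.6899952×10⁻⁵ m/K
ΔT = g/(α₁L₁+α₂L₂) = 3.83×10⁻³ / 1.6899952×10⁻⁵ = 226.63 K
T = 24.3 + 226.63 = 250.93 °C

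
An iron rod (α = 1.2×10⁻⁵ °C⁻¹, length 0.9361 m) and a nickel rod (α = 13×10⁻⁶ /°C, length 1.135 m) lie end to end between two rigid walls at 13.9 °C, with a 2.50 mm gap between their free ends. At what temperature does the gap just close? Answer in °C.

T = 110 °C

Gap closes when ΔL₁ + ΔL₂ = 2.50 mm = 2.50×10⁻³ m
(α₁L₁ + α₂L₂)ΔT = g
α₁L₁ + α₂L₂ = 1.2×10⁻⁵×0.9361 + 13×10⁻⁶×1.135 = 2.59882×10⁻⁵ m/K
ΔT = 2.50×10⁻³ / 2.59882×10⁻⁵ = 96.20 K
T = 13.9 + 96.20 = 110.10 °C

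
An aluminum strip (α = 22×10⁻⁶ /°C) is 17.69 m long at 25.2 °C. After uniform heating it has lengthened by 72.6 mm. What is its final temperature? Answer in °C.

ΔL = αL₀ΔT ⇒ ΔT = ΔL / (αL₀)
ΔT = 72.6×10⁻³ m / (22×10⁻⁶ × 17.69 m) = 186.55 K
T = 25.2 + 186.55 = 211.75 °C

T = 212 °C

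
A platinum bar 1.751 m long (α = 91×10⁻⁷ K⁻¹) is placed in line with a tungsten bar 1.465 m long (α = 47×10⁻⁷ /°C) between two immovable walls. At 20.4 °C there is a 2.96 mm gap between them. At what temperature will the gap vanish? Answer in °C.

T = 150 °C

α₁L₁ = 1.59341×10⁻⁵ m/K, α₂L₂ = 6.8855×10⁻⁶ m/K → total 2.28196×10⁻⁵ m/K
ΔT = g/(α₁L₁+α₂L₂) = 2.96×10⁻³ / 2.28196×10⁻⁵ = 129.71 K
T = 20.4 + 129.71 = 150.11 °C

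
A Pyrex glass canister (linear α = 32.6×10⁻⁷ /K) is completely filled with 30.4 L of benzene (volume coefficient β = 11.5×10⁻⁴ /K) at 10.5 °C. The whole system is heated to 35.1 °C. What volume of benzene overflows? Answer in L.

The canister also expands: β_container ≈ 3α = 9.78×10⁻⁶ /K
Net overflow = V₀(β_liq − 3α_cont)ΔT
β − 3α = 1.15×10⁻³ − 9.78×10⁻⁶ = 1.14022×10⁻³ /K; ΔT = 24.6 K
ΔV = 30.4 × 1.14022×10⁻³ × 24.6 = 0.853 L

0.853 L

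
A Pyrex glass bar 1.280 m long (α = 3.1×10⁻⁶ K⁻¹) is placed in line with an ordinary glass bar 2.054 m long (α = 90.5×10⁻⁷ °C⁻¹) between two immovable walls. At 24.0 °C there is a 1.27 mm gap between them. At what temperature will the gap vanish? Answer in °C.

T = 80.3 °C

α₁L₁ = 3.968×10⁻⁶ m/K, α₂L₂ = 1.85887×10⁻⁵ m/K → total 2.25567×10⁻⁵ m/K
ΔT = g/(α₁L₁+α₂L₂) = 1.27×10⁻³ / 2.25567×10⁻⁵ = 56.303 K
T = 24.0 + 56.303 = 80.303 °C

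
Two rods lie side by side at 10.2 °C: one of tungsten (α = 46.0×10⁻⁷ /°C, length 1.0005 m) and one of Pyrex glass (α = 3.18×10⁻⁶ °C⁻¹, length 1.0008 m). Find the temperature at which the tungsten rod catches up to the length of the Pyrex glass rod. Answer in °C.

Equal length when α₁L₁ΔT − α₂L₂ΔT = L₂ − L₁ = 3.00×10⁻⁴ m
α₁L₁ = 4.6023×10⁻⁶, α₂L₂ = 3.182544×10⁻⁶ → Δ(αL) = 1.419756×10⁻⁶ m/K
ΔT = 3.00×10⁻⁴ / 1.419756×10⁻⁶ = 211.304 K, so T = 10.2 + 211.304 = 221.504 °C

T = 221.5 °C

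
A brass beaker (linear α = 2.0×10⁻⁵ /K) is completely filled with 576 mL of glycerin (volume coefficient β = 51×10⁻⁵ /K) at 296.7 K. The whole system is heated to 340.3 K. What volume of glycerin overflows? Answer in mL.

The beaker also expands: β_container ≈ 3α = 6.0×10⁻⁵ /K
Net overflow = V₀(β_liq − 3α_cont)ΔT
β − 3α = 5.10×10⁻⁴ − 6.0×10⁻⁵ = 4.50×10⁻⁴ /K; ΔT = 43.6 K
ΔV = 576 × 4.50×10⁻⁴ × 43.6 = 11.3 mL

11.3 mL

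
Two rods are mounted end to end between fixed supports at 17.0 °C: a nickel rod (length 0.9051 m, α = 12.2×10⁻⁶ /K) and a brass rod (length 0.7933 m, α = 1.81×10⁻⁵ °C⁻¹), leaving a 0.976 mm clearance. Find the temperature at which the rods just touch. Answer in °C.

Gap closes when ΔL₁ + ΔL₂ = 0.976 mm = 9.76×10⁻⁴ m
(α₁L₁ + α₂L₂)ΔT = g
α₁L₁ + α₂L₂ = 12.2×10⁻⁶×0.9051 + 1.81×10⁻⁵×0.7933 = 2.540095×10⁻⁵ m/K
ΔT = 9.76×10⁻⁴ / 2.540095×10⁻⁵ = 38.424 K
T = 17.0 + 38.424 = 55.424 °C

T = 55.4 °C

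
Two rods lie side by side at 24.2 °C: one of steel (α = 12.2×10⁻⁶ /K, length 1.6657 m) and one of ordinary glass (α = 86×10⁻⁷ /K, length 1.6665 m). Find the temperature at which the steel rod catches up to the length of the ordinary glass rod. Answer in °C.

T = 157.8 °C

Equal length when α₁L₁ΔT − α₂L₂ΔT = L₂ − L₁ = 8.00×10⁻⁴ m
α₁L₁ = 2.032154×10⁻⁵, α₂L₂ = 1.43319×10⁻⁵ → Δ(αL) = 5.98964×10⁻⁶ m/K
ΔT = 8.00×10⁻⁴ / 5.98964×10⁻⁶ = 133.564 K, so T = 24.2 + 133.564 = 157.764 °C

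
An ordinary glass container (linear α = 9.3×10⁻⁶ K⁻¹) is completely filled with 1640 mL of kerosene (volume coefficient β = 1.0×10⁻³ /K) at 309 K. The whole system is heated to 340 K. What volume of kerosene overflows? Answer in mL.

49.4 mL

The container also expands: β_container ≈ 3α = 2.79×10⁻⁵ /K
Net overflow = V₀(β_liq − 3α_cont)ΔT
β − 3α = 1.00×10⁻³ − 2.79×10⁻⁵ = 9.721×10⁻⁴ /K; ΔT = 31 K
ΔV = 1640 × 9.721×10⁻⁴ × 31 = 49.4 mL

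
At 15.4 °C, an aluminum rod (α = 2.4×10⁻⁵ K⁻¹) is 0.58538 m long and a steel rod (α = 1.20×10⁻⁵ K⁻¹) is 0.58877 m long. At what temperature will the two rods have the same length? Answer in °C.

T = 500.8 °C

L₁(1 + α₁ΔT) = L₂(1 + α₂ΔT) ⇒ ΔT = (L₂ − L₁)/(α₁L₁ − α₂L₂)
L₂ − L₁ = 0.58877 − 0.58538 = 3.39×10⁻³ m
α₁L₁ − α₂L₂ = 2.4×10⁻⁵×0.58538 − 1.20×10⁻⁵×0.58877 = 6.98388×10⁻⁶ m/K
ΔT = 3.39×10⁻³ / 6.98388×10⁻⁶ = 485.404 K
T = 15.4 + 485.404 = 500.804 °C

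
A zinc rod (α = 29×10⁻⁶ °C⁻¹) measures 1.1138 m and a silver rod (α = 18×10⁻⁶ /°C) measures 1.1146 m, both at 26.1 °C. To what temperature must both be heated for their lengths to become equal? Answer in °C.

Equal length when α₁L₁ΔT − α₂L₂ΔT = L₂ − L₁ = 8.00×10⁻⁴ m
α₁L₁ = 3.23002×10⁻⁵, α₂L₂ = 2.00628×10⁻⁵ → Δ(αL) = 1.22374×10⁻⁵ m/K
ΔT = 8.00×10⁻⁴ / 1.22374×10⁻⁵ = 65.3734 K, so T = 26.1 + 65.3734 = 91.4734 °C

T = 91.47 °C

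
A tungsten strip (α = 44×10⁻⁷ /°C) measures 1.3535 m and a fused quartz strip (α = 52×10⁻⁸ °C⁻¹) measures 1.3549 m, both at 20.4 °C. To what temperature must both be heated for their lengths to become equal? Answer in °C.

L₁(1 + α₁ΔT) = L₂(1 + α₂ΔT) ⇒ ΔT = (L₂ − L₁)/(α₁L₁ − α₂L₂)
L₂ − L₁ = 1.3549 − 1.3535 = 1.40×10⁻³ m
α₁L₁ − α₂L₂ = 44×10⁻⁷×1.3535 − 52×10⁻⁸×1.3549 = 5.250852×10⁻⁶ m/K
ΔT = 1.40×10⁻³ / 5.250852×10⁻⁶ = 266.623 K
T = 20.4 + 266.623 = 287.023 °C

T = 287.0 °C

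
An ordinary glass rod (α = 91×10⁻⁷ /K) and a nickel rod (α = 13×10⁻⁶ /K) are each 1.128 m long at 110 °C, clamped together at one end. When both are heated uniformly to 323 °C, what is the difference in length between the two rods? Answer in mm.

0.937 mm

ΔT = 213 K
ordinary glass: ΔL = 91×10⁻⁷ × 1.128 m × 213 = 2.1864×10⁻³ m = 2.1864 mm
nickel: ΔL = 13×10⁻⁶ × 1.128 m × 213 = 3.1234×10⁻³ m = 3.1234 mm
difference = 3.1234 − 2.1864 = 0.9370 mm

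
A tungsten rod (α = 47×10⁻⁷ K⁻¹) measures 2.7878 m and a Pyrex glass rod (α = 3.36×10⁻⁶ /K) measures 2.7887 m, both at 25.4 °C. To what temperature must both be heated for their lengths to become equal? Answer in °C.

T = 266.5 °C

L₁(1 + α₁ΔT) = L₂(1 + α₂ΔT) ⇒ ΔT = (L₂ − L₁)/(α₁L₁ − α₂L₂)
L₂ − L₁ = 2.7887 − 2.7878 = 9.00×10⁻⁴ m
α₁L₁ − α₂L₂ = 47×10⁻⁷×2.7878 − 3.36×10⁻⁶×2.7887 = 3.732628×10⁻⁶ m/K
ΔT = 9.00×10⁻⁴ / 3.732628×10⁻⁶ = 241.117 K
T = 25.4 + 241.117 = 266.517 °C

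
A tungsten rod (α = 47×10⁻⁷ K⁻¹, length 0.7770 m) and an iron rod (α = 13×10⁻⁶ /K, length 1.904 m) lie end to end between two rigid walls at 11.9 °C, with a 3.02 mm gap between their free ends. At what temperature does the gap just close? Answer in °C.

α₁L₁ = 3.6519×10⁻⁶ m/K, α₂L₂ = 2.4752×10⁻⁵ m/K → total 2.84039×10⁻⁵ m/K
ΔT = g/(α₁L₁+α₂L₂) = 3.02×10⁻³ / 2.84039×10⁻⁵ = 106.32 K
T = 11.9 + 106.32 = 118.22 °C

T = 118 °C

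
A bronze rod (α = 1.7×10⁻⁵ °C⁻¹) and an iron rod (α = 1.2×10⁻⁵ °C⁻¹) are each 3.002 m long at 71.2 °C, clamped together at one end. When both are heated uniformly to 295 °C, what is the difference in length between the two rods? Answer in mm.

ΔT = 223.8 K
bronze: ΔL = 1.7×10⁻⁵ × 3.002 m × 223.8 = 1.1421×10⁻² m = 11.421 mm
iron: ΔL = 1.2×10⁻⁵ × 3.002 m × 223.8 = 8.0622×10⁻³ m = 8.0622 mm
difference = 11.421 − 8.0622 = 3.3588 mm

3.36 mm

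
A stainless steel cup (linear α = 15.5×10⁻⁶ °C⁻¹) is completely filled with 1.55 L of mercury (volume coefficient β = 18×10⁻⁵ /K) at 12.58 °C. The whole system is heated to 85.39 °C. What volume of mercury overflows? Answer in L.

0.0151 L

The cup also expands: β_container ≈ 3α = 4.65×10⁻⁵ /K
Net overflow = V₀(β_liq − 3α_cont)ΔT
β − 3α = 1.80×10⁻⁴ − 4.65×10⁻⁵ = 1.335×10⁻⁴ /K; ΔT = 72.81 K
ΔV = 1.55 × 1.335×10⁻⁴ × 72.81 = 0.0151 L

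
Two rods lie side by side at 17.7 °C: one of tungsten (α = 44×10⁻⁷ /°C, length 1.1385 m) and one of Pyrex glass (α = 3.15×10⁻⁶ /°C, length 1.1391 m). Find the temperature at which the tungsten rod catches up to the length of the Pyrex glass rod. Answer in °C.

T = 439.9 °C

Equal length when α₁L₁ΔT − α₂L₂ΔT = L₂ − L₁ = 6.00×10⁻⁴ m
α₁L₁ = 5.0094×10⁻⁶, α₂L₂ = 3.588165×10⁻⁶ → Δ(αL) = 1.421235×10⁻⁶ m/K
ΔT = 6.00×10⁻⁴ / 1.421235×10⁻⁶ = 422.168 K, so T = 17.7 + 422.168 = 439.868 °C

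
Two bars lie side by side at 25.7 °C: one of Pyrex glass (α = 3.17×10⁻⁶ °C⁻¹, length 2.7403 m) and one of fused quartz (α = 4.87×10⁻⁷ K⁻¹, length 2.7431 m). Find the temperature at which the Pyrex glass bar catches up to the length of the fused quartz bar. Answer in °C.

T = 406.6 °C

L₁(1 + α₁ΔT) = L₂(1 + α₂ΔT) ⇒ ΔT = (L₂ − L₁)/(α₁L₁ − α₂L₂)
L₂ − L₁ = 2.7431 − 2.7403 = 2.80×10⁻³ m
α₁L₁ − α₂L₂ = 3.17×10⁻⁶×2.7403 − 4.87×10⁻⁷×2.7431 = 7.3508613×10⁻⁶ m/K
ΔT = 2.80×10⁻³ / 7.3508613×10⁻⁶ = 380.908 K
T = 25.7 + 380.908 = 406.608 °C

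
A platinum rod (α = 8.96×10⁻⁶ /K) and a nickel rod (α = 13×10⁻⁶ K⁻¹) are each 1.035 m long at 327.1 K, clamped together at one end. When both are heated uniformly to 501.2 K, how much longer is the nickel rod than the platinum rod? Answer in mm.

ΔT = 174.1 K
platinum: ΔL = 8.96×10⁻⁶ × 1.035 m × 174.1 = 1.6145×10⁻³ m = 1.6145 mm
nickel: ΔL = 13×10⁻⁶ × 1.035 m × 174.1 = 2.3425×10⁻³ m = 2.3425 mm
difference = 2.3425 − 1.6145 = 0.7280 mm

0.728 mm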